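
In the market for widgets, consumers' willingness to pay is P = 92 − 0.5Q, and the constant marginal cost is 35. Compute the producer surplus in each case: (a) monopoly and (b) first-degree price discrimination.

Monopoly: PS = 1624.5; Perfect PD: PS = 3249

Monopoly sets MR = MC: 92 − Q = 35 ⇒ Q = 57, P = 92 − 0.5·57 = 63.5.
PS = (63.5 − 35)·57 = 1624.5.
Under first-degree price discrimination the firm charges each unit its demand price and produces up to where P = MC, i.e. Q = 114. Consumer surplus is zero; producer surplus equals total surplus.
PS = ½·(92 − 35)·114 = 3249.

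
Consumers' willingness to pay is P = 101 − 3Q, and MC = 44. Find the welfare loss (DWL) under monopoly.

DWL = 135.375

Under competition P = MC = 44, so Q = (101 − 44)/3 = 19.
Monopoly sets MR = MC: 101 − 6Q = 44 ⇒ Q = 9.5, P = 101 − 3·9.5 = 72.5.
DWL is the triangle between Q = 9.5 and Q = 19: ½·(19 − 9.5)·(72.5 − 44) = 135.375.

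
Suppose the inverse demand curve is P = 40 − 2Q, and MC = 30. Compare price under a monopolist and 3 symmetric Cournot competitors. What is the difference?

A monopolist chooses Q where MR = MC. MR = 40 − 4Q; setting this equal to 30 gives Q = 2.5 and P = 35.
With 3 symmetric Cournot firms, each firm's FOC gives 40 − 8q = 30, so q = 1.25, Q = 3·1.25 = 3.75, and P = 32.5.
Change in price: 32.5 − 35 = −2.5.

Price falls by 2.5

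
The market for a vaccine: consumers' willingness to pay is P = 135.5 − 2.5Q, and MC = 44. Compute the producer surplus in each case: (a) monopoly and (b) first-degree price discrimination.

Monopoly: PS = 837.225; Perfect PD: PS = 1674.45

Monopoly sets MR = MC: 135.5 − 5Q = 44 ⇒ Q = 18.3, P = 135.5 − 2.5·18.3 = 89.75.
PS = (89.75 − 44)·18.3 = 837.225.
A perfectly discriminating monopolist sells every unit with P(Q) ≥ MC(Q), so output equals the competitive quantity Q = 36.6. Each buyer pays their reservation price, so CS = 0 and the firm captures all surplus.
PS = ½·(135.5 − 44)·36.6 = 1674.45.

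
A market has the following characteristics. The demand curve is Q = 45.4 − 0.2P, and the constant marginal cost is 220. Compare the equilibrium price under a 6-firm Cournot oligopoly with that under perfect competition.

Cournot: P = 221; Competition: P = 220

Inverting demand: P = 227 − 5Q.
In a 6-firm Cournot equilibrium, symmetry and the first-order condition give q = (227 − 220)/(35) = 0.2. So Q = 1.2 and P = 221.
Under competition P = MC = 220, so Q = (227 − 220)/5 = 1.4.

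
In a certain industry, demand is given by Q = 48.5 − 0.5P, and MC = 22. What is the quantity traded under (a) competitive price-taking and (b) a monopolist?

Competition: Q = 37.5; Monopoly: Q = 18.75

Inverting demand: P = 97 − 2Q.
Competitive firms price at marginal cost: P = 22, giving Q = 37.5.
A monopolist chooses Q where MR = MC. MR = 97 − 4Q; setting this equal to 22 gives Q = 18.75 and P = 59.5.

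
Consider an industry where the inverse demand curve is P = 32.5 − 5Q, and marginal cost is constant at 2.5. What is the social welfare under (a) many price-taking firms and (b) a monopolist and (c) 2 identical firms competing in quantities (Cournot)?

Competitive firms price at marginal cost: P = 2.5, giving Q = 6.
CS = ½·(32.5 − 2.5)·6 = 90; PS = (2.5 − 2.5)·6 = 0; TS = 90.
The monopolist equates marginal revenue to marginal cost: 32.5 − 10Q = 2.5, so Q = 3. From demand, P = 17.5.
CS = ½·(32.5 − 17.5)·3 = 22.5; PS = (17.5 − 2.5)·3 = 45; TS = 67.5.
With 2 symmetric Cournot firms, each firm's FOC gives 32.5 − 15q = 2.5, so q = 2, Q = 2·2 = 4, and P = 12.5.
CS = ½·(32.5 − 12.5)·4 = 40; PS = (12.5 − 2.5)·4 = 40; TS = 80.

Competition: TS = 90; Monopoly: TS = 67.5; Cournot: TS = 80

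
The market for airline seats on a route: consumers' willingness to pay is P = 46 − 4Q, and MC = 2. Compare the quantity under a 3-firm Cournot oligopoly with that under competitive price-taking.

Cournot: Q = 8.25; Competition: Q = 11

In a 3-firm Cournot equilibrium, symmetry and the first-order condition give q = (46 − 2)/(16) = 2.75. So Q = 8.25 and P = 13.
Under competition P = MC = 2, so Q = (46 − 2)/4 = 11.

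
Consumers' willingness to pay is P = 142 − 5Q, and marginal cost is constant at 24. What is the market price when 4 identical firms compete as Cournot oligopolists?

With 4 symmetric Cournot firms, each firm's FOC gives 142 − 25q = 24, so q = 4.72, Q = 4·4.72 = 18.88, and P = 47.6.

P = 47.6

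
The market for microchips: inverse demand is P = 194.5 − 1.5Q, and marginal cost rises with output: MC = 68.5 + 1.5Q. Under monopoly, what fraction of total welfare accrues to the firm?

PS/TS = 0.75

Monopoly sets MR = MC: 194.5 − 3Q = 68.5 + 1.5Q ⇒ Q = 28, P = 194.5 − 1.5·28 = 152.5.
CS = ½·(194.5 − 152.5)·28 = 588.
PS = P·Q − VC(Q) = 152.5·28 − (68.5·28 + ½·1.5·28²) = 1764.
Share captured = PS/TS = 1764/2352 = 0.75.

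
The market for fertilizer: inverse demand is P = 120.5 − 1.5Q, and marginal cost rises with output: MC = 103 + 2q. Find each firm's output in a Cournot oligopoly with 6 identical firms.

q_i = 1.4

With 6 symmetric Cournot firms, each firm's FOC gives 120.5 − 10.5q = 103 + 2q, so q = 1.4, Q = 6·1.4 = 8.4, and P = 107.9.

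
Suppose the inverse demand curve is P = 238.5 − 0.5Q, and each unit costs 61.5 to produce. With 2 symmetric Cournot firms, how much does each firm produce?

q_i = 118

Cournot with 2 identical firms: the symmetric best-response condition is 238.5 − 1.5q = 61.5. Each firm produces q = 118, total output Q = 236, price P = 120.5.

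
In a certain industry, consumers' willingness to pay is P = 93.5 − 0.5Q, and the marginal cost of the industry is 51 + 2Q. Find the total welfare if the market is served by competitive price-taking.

Under competition P = MC: 93.5 − 0.5Q = 51 + 2Q ⇒ Q = 17, P = 85.
CS = ½·(93.5 − 85)·17 = 72.25; PS = (85·17 − 51·17 − ½·2·17²) = 289; TS = 361.25.

TS = 361.25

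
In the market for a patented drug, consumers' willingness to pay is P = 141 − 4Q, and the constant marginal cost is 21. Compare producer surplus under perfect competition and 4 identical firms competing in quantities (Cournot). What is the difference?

Under competition P = MC = 21, so Q = (141 − 21)/4 = 30.
PS = (21 − 21)·30 = 0.
With 4 symmetric Cournot firms, each firm's FOC gives 141 − 20q = 21, so q = 6, Q = 4·6 = 24, and P = 45.
PS = (45 − 21)·24 = 576.
Change in producer surplus: 576 − 0 = 576.

Producer surplus rises by 576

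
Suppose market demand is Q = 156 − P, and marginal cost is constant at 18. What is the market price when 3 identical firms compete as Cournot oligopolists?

P = 52.5

Inverting demand: P = 156 − Q.
Cournot with 3 identical firms: the symmetric best-response condition is 156 − 4q = 18. Each firm produces q = 34.5, total output Q = 103.5, price P = 52.5.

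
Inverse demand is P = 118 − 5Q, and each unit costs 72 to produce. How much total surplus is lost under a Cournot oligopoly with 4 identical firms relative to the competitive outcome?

Under competition P = MC = 72, so Q = (118 − 72)/5 = 9.2.
With 4 symmetric Cournot firms, each firm's FOC gives 118 − 25q = 72, so q = 1.84, Q = 4·1.84 = 7.36, and P = 81.2.
DWL is the triangle between Q = 7.36 and Q = 9.2: ½·(9.2 − 7.36)·(81.2 − 72) = 8.464.

DWL = 8.464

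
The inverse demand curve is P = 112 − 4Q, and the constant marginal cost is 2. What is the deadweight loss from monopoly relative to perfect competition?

Under competition P = MC = 2, so Q = (112 − 2)/4 = 27.5.
A monopolist chooses Q where MR = MC. MR = 112 − 8Q; setting this equal to 2 gives Q = 13.75 and P = 57.
DWL is the triangle between Q = 13.75 and Q = 27.5: ½·(27.5 − 13.75)·(57 − 2) = 378.125.

DWL = 378.125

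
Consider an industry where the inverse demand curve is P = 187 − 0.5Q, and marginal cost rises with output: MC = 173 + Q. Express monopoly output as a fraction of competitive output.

A monopolist chooses Q where MR = MC. MR = 187 − Q; setting this equal to 173 + Q gives Q = 7 and P = 183.5.
Competitive equilibrium sets price equal to marginal cost: 187 − 0.5Q = 173 + Q, so Q = 28/3 and P = 547/3.
Ratio Q_m/Q_c = 7/(28/3) = 0.75.

Q_m/Q_c = 0.75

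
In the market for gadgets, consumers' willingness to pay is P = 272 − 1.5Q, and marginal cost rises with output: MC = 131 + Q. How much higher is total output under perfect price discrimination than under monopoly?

Total output rises by 21.15

Monopoly sets MR = MC: 272 − 3Q = 131 + Q ⇒ Q = 35.25, P = 272 − 1.5·35.25 = 219.125.
With perfect price discrimination, output is the efficient level Q = 56.4 (where demand meets MC), but every buyer pays their willingness to pay: CS = 0 and PS = total surplus.
Change in total output: 56.4 − 35.25 = 21.15.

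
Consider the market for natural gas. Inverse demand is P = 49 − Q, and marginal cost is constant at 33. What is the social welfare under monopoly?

TS = 96

The monopolist equates marginal revenue to marginal cost: 49 − 2Q = 33, so Q = 8. From demand, P = 41.
CS = ½·(49 − 41)·8 = 32; PS = (41 − 33)·8 = 64; TS = 96.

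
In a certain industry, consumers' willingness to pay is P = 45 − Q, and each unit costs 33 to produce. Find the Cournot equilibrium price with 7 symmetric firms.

Cournot with 7 identical firms: the symmetric best-response condition is 45 − 8q = 33. Each firm produces q = 1.5, total output Q = 10.5, price P = 34.5.

P = 34.5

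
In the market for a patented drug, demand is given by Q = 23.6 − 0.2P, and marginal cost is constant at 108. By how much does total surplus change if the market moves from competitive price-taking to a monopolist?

Inverting demand: P = 118 − 5Q.
Under competition P = MC = 108, so Q = (118 − 108)/5 = 2.
CS = ½·(118 − 108)·2 = 10; PS = (108 − 108)·2 = 0; TS = 10.
A monopolist chooses Q where MR = MC. MR = 118 − 10Q; setting this equal to 108 gives Q = 1 and P = 113.
CS = ½·(118 − 113)·1 = 2.5; PS = (113 − 108)·1 = 5; TS = 7.5.
Change in total surplus: 7.5 − 10 = −2.5.

TS falls by 2.5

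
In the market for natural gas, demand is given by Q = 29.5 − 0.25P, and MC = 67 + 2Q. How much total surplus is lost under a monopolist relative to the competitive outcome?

DWL = 34.68

Inverting demand: P = 118 − 4Q.
Under competition P = MC: 118 − 4Q = 67 + 2Q ⇒ Q = 8.5, P = 84.
A monopolist chooses Q where MR = MC. MR = 118 − 8Q; setting this equal to 67 + 2Q gives Q = 5.1 and P = 97.6.
CS = ½·(118 − 84)·8.5 = 144.5; PS = (84·8.5 − 67·8.5 − ½·2·8.5²) = 72.25; TS = 216.75.
CS = ½·(118 − 97.6)·5.1 = 52.02; PS = (97.6·5.1 − 67·5.1 − ½·2·5.1²) = 130.05; TS = 182.07.
DWL = 216.75 − 182.07 = 34.68.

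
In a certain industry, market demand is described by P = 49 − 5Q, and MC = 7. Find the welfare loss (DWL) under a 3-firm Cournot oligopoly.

DWL = 11.025

Under competition P = MC = 7, so Q = (49 − 7)/5 = 8.4.
In a 3-firm Cournot equilibrium, symmetry and the first-order condition give q = (49 − 7)/(20) = 2.1. So Q = 6.3 and P = 17.5.
DWL is the triangle between Q = 6.3 and Q = 8.4: ½·(8.4 − 6.3)·(17.5 − 7) = 11.025.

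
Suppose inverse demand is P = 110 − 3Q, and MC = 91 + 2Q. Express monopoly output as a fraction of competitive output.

Q_m/Q_c = 0.625

Monopoly sets MR = MC: 110 − 6Q = 91 + 2Q ⇒ Q = 2.375, P = 110 − 3·2.375 = 102.875.
Under competition P = MC: 110 − 3Q = 91 + 2Q ⇒ Q = 3.8, P = 98.6.
Ratio Q_m/Q_c = 2.375/3.8 = 0.625.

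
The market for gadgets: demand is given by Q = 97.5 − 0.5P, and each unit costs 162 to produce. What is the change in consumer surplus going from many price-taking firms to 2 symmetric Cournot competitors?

Inverting demand: P = 195 − 2Q.
Competitive firms price at marginal cost: P = 162, giving Q = 16.5.
CS = ½·(195 − 162)·16.5 = 272.25.
With 2 symmetric Cournot firms, each firm's FOC gives 195 − 6q = 162, so q = 5.5, Q = 2·5.5 = 11, and P = 173.
CS = ½·(195 − 173)·11 = 121.
Change in consumer surplus: 121 − 272.25 = −151.25.

CS falls by 151.25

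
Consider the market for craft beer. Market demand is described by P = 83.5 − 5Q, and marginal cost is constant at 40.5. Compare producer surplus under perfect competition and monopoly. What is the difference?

Producer surplus rises by 92.45

Competitive firms price at marginal cost: P = 40.5, giving Q = 8.6.
PS = (40.5 − 40.5)·8.6 = 0.
Monopoly sets MR = MC: 83.5 − 10Q = 40.5 ⇒ Q = 4.3, P = 83.5 − 5·4.3 = 62.
PS = (62 − 40.5)·4.3 = 92.45.
Change in producer surplus: 92.45 − 0 = 92.45.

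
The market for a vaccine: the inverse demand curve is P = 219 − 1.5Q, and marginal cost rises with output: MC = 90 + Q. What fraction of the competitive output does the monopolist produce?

Monopoly sets MR = MC: 219 − 3Q = 90 + Q ⇒ Q = 32.25, P = 219 − 1.5·32.25 = 170.625.
Under competition P = MC: 219 − 1.5Q = 90 + Q ⇒ Q = 51.6, P = 141.6.
Ratio Q_m/Q_c = 32.25/51.6 = 0.625.

Q_m/Q_c = 0.625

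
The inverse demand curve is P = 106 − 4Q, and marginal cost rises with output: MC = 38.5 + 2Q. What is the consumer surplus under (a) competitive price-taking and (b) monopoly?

Competition: CS = 253.125; Monopoly: CS = 91.125

Under competition P = MC: 106 − 4Q = 38.5 + 2Q ⇒ Q = 11.25, P = 61.
CS = ½·(106 − 61)·11.25 = 253.125.
Monopoly sets MR = MC: 106 − 8Q = 38.5 + 2Q ⇒ Q = 6.75, P = 106 − 4·6.75 = 79.
CS = ½·(106 − 79)·6.75 = 91.125.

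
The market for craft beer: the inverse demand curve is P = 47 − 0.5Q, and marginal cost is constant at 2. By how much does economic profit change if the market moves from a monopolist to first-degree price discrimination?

Monopoly sets MR = MC: 47 − Q = 2 ⇒ Q = 45, P = 47 − 0.5·45 = 24.5.
Profit = (24.5 − 2)·45 = 1012.5.
Under first-degree price discrimination the firm charges each unit its demand price and produces up to where P = MC, i.e. Q = 90. Consumer surplus is zero; producer surplus equals total surplus.
PS equals the full surplus area, 2025. Profit = 2025 = 2025.
Change in economic profit: 2025 − 1012.5 = 1012.5.

π rises by 1012.5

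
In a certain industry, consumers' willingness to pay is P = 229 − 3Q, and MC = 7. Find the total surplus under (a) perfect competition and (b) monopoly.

Competition: TS = 8214; Monopoly: TS = 6160.5

Competitive firms price at marginal cost: P = 7, giving Q = 74.
CS = ½·(229 − 7)·74 = 8214; PS = (7 − 7)·74 = 0; TS = 8214.
A monopolist chooses Q where MR = MC. MR = 229 − 6Q; setting this equal to 7 gives Q = 37 and P = 118.
CS = ½·(229 − 118)·37 = 2053.5; PS = (118 − 7)·37 = 4107; TS = 6160.5.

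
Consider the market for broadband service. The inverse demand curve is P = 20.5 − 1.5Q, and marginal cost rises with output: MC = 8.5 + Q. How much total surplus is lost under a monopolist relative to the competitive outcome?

Under competition P = MC: 20.5 − 1.5Q = 8.5 + Q ⇒ Q = 4.8, P = 13.3.
Monopoly sets MR = MC: 20.5 − 3Q = 8.5 + Q ⇒ Q = 3, P = 20.5 − 1.5·3 = 16.
CS = ½·(20.5 − 13.3)·4.8 = 17.28; PS = (13.3·4.8 − 8.5·4.8 − ½·1·4.8²) = 11.52; TS = 28.8.
CS = ½·(20.5 − 16)·3 = 6.75; PS = (16·3 − 8.5·3 − ½·1·3²) = 18; TS = 24.75.
DWL = 28.8 − 24.75 = 4.05.

DWL = 4.05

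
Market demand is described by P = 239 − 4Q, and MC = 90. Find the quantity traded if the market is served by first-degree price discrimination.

Q = 37.25

With perfect price discrimination, output is the efficient level Q = 37.25 (where demand meets MC), but every buyer pays their willingness to pay: CS = 0 and PS = total surplus.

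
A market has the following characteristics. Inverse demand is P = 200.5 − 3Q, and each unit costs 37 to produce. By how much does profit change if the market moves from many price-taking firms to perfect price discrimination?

Perfect competition: P = MC = 37, so 200.5 − 3Q = 37 and Q = 54.5.
Profit = (37 − 37)·54.5 = 0.
Under first-degree price discrimination the firm charges each unit its demand price and produces up to where P = MC, i.e. Q = 54.5. Consumer surplus is zero; producer surplus equals total surplus.
PS equals the full surplus area, 4455.375. Profit = 4455.375 = 4455.375.
Change in profit: 4455.375 − 0 = 4455.375.

π rises by 4455.375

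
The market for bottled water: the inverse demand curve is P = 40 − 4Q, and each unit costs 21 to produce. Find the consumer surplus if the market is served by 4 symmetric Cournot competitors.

With 4 symmetric Cournot firms, each firm's FOC gives 40 − 20q = 21, so q = 0.95, Q = 4·0.95 = 3.8, and P = 24.8.
CS = ½·(40 − 24.8)·3.8 = 28.88.

CS = 28.88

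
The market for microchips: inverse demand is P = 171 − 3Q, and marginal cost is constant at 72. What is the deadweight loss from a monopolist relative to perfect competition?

Competitive firms price at marginal cost: P = 72, giving Q = 33.
Monopoly sets MR = MC: 171 − 6Q = 72 ⇒ Q = 16.5, P = 171 − 3·16.5 = 121.5.
DWL is the triangle between Q = 16.5 and Q = 33: ½·(33 − 16.5)·(121.5 − 72) = 408.375.

DWL = 408.375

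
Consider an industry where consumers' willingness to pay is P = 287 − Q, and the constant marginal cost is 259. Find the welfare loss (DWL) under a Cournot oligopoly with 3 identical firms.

DWL = 24.5

Under competition P = MC = 259, so Q = (287 − 259)/1 = 28.
With 3 symmetric Cournot firms, each firm's FOC gives 287 − 4q = 259, so q = 7, Q = 3·7 = 21, and P = 266.
DWL is the triangle between Q = 21 and Q = 28: ½·(28 − 21)·(266 − 259) = 24.5.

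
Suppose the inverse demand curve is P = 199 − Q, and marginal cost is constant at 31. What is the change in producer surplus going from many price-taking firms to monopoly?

Producer surplus rises by 7056

Competitive firms price at marginal cost: P = 31, giving Q = 168.
PS = (31 − 31)·168 = 0.
The monopolist equates marginal revenue to marginal cost: 199 − 2Q = 31, so Q = 84. From demand, P = 115.
PS = (115 − 31)·84 = 7056.
Change in producer surplus: 7056 − 0 = 7056.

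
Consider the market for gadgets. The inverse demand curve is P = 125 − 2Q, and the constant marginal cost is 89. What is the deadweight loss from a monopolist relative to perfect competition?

Perfect competition: P = MC = 89, so 125 − 2Q = 89 and Q = 18.
The monopolist equates marginal revenue to marginal cost: 125 − 4Q = 89, so Q = 9. From demand, P = 107.
DWL is the triangle between Q = 9 and Q = 18: ½·(18 − 9)·(107 − 89) = 81.

DWL = 81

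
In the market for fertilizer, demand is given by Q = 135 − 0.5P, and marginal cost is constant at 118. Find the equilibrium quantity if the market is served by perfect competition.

Q = 76

Inverting demand: P = 270 − 2Q.
Under competition P = MC = 118, so Q = (270 − 118)/2 = 76.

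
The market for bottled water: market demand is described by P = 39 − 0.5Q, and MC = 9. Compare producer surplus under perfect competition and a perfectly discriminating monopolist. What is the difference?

PS rises by 900

Under competition P = MC = 9, so Q = (39 − 9)/0.5 = 60.
PS = (9 − 9)·60 = 0.
Under first-degree price discrimination the firm charges each unit its demand price and produces up to where P = MC, i.e. Q = 60. Consumer surplus is zero; producer surplus equals total surplus.
PS = ½·(39 − 9)·60 = 900.
Change in producer surplus: 900 − 0 = 900.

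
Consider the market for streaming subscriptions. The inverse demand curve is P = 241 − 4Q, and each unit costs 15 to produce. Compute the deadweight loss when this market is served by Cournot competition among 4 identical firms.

Competitive firms price at marginal cost: P = 15, giving Q = 56.5.
In a 4-firm Cournot equilibrium, symmetry and the first-order condition give q = (241 − 15)/(20) = 11.3. So Q = 45.2 and P = 60.2.
DWL is the triangle between Q = 45.2 and Q = 56.5: ½·(56.5 − 45.2)·(60.2 − 15) = 255.38.

DWL = 255.38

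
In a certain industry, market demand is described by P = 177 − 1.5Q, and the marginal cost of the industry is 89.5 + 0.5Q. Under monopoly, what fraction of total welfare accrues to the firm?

PS/TS = 0.7

A monopolist chooses Q where MR = MC. MR = 177 − 3Q; setting this equal to 89.5 + 0.5Q gives Q = 25 and P = 139.5.
CS = ½·(177 − 139.5)·25 = 468.75.
PS = P·Q − VC(Q) = 139.5·25 − (89.5·25 + ½·0.5·25²) = 1093.75.
Share captured = PS/TS = 1093.75/1562.5 = 0.7.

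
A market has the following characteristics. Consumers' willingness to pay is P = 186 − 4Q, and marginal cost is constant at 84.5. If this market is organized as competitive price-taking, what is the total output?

Perfect competition: P = MC = 84.5, so 186 − 4Q = 84.5 and Q = 25.375.

Q = 25.375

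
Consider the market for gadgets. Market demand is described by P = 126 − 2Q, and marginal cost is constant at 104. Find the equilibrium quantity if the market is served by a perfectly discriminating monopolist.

A perfectly discriminating monopolist sells every unit with P(Q) ≥ MC(Q), so output equals the competitive quantity Q = 11. Each buyer pays their reservation price, so CS = 0 and the firm captures all surplus.

Q = 11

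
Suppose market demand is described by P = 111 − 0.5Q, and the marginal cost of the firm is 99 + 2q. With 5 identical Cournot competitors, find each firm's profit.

In a 5-firm Cournot equilibrium, symmetry and the first-order condition give q = (111 − 99)/(5) = 2.4. So Q = 12 and P = 105.
Each firm's profit = 105·2.4 − (99·2.4 + ½·2·2.4²) = 8.64.

π_i = 8.64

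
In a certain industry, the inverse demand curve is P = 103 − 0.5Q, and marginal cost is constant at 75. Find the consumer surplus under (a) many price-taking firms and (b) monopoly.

Competition: CS = 784; Monopoly: CS = 196

Perfect competition: P = MC = 75, so 103 − 0.5Q = 75 and Q = 56.
CS = ½·(103 − 75)·56 = 784.
The monopolist equates marginal revenue to marginal cost: 103 − Q = 75, so Q = 28. From demand, P = 89.
CS = ½·(103 − 89)·28 = 196.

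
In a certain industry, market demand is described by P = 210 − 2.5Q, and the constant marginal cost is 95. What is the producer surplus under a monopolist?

PS = 1322.5

Monopoly sets MR = MC: 210 − 5Q = 95 ⇒ Q = 23, P = 210 − 2.5·23 = 152.5.
PS = (152.5 − 95)·23 = 1322.5.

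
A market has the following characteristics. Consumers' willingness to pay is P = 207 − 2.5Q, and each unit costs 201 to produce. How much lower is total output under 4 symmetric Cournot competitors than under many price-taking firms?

Under competition P = MC = 201, so Q = (207 − 201)/2.5 = 2.4.
Cournot with 4 identical firms: the symmetric best-response condition is 207 − 12.5q = 201. Each firm produces q = 0.48, total output Q = 1.92, price P = 202.2.
Change in total output: 1.92 − 2.4 = −0.48.

Q falls by 0.48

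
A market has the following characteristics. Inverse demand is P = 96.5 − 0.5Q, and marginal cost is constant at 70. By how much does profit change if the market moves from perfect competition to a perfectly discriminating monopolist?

Profit rises by 702.25

Under competition P = MC = 70, so Q = (96.5 − 70)/0.5 = 53.
Profit = (70 − 70)·53 = 0.
With perfect price discrimination, output is the efficient level Q = 53 (where demand meets MC), but every buyer pays their willingness to pay: CS = 0 and PS = total surplus.
PS equals the full surplus area, 702.25. Profit = 702.25 = 702.25.
Change in profit: 702.25 − 0 = 702.25.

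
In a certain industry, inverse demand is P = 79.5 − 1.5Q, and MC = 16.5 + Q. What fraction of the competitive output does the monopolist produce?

A monopolist chooses Q where MR = MC. MR = 79.5 − 3Q; setting this equal to 16.5 + Q gives Q = 15.75 and P = 55.875.
Competitive equilibrium sets price equal to marginal cost: 79.5 − 1.5Q = 16.5 + Q, so Q = 25.2 and P = 41.7.
Ratio Q_m/Q_c = 15.75/25.2 = 0.625.

Q_m/Q_c = 0.625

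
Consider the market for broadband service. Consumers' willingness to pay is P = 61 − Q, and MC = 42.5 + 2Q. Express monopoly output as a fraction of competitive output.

Q_m/Q_c = 0.75

The monopolist equates marginal revenue to marginal cost: 61 − 2Q = 42.5 + 2Q, so Q = 4.625. From demand, P = 56.375.
Under competition P = MC: 61 − Q = 42.5 + 2Q ⇒ Q = 37/6, P = 329/6.
Ratio Q_m/Q_c = 4.625/(37/6) = 0.75.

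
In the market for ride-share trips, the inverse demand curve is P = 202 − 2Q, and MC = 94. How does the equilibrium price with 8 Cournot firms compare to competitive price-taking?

Cournot: P = 106; Competition: P = 94

In a 8-firm Cournot equilibrium, symmetry and the first-order condition give q = (202 − 94)/(18) = 6. So Q = 48 and P = 106.
Under competition P = MC = 94, so Q = (202 − 94)/2 = 54.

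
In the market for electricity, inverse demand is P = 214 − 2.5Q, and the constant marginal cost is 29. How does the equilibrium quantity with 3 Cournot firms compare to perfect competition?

Cournot with 3 identical firms: the symmetric best-response condition is 214 − 10q = 29. Each firm produces q = 18.5, total output Q = 55.5, price P = 75.25.
Under competition P = MC = 29, so Q = (214 − 29)/2.5 = 74.

Cournot: Q = 55.5; Competition: Q = 74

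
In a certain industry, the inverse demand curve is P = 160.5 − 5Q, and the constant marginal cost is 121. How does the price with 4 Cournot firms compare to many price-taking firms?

Cournot: P = 128.9; Competition: P = 121

Cournot with 4 identical firms: the symmetric best-response condition is 160.5 − 25q = 121. Each firm produces q = 1.58, total output Q = 6.32, price P = 128.9.
Under competition P = MC = 121, so Q = (160.5 − 121)/5 = 7.9.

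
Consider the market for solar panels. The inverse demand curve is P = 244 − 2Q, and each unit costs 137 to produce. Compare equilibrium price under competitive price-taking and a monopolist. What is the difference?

Equilibrium price rises by 53.5

Under competition P = MC = 137, so Q = (244 − 137)/2 = 53.5.
Monopoly sets MR = MC: 244 − 4Q = 137 ⇒ Q = 26.75, P = 244 − 2·26.75 = 190.5.
Change in equilibrium price: 190.5 − 137 = 53.5.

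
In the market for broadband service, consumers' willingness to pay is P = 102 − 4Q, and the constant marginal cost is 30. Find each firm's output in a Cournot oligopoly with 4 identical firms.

q_i = 3.6

In a 4-firm Cournot equilibrium, symmetry and the first-order condition give q = (102 − 30)/(20) = 3.6. So Q = 14.4 and P = 44.4.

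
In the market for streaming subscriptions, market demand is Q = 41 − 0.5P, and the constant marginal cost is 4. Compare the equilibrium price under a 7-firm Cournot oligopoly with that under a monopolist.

Inverting demand: P = 82 − 2Q.
Cournot with 7 identical firms: the symmetric best-response condition is 82 − 16q = 4. Each firm produces q = 4.875, total output Q = 34.125, price P = 13.75.
Monopoly sets MR = MC: 82 − 4Q = 4 ⇒ Q = 19.5, P = 82 − 2·19.5 = 43.

Cournot: P = 13.75; Monopoly: P = 43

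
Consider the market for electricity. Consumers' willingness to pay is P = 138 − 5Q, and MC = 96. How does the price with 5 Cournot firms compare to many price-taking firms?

In a 5-firm Cournot equilibrium, symmetry and the first-order condition give q = (138 − 96)/(30) = 1.4. So Q = 7 and P = 103.
Competitive firms price at marginal cost: P = 96, giving Q = 8.4.

Cournot: P = 103; Competition: P = 96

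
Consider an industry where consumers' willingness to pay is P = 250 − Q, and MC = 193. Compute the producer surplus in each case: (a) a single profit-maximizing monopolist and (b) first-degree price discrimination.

A monopolist chooses Q where MR = MC. MR = 250 − 2Q; setting this equal to 193 gives Q = 28.5 and P = 221.5.
PS = (221.5 − 193)·28.5 = 812.25.
A perfectly discriminating monopolist sells every unit with P(Q) ≥ MC(Q), so output equals the competitive quantity Q = 57. Each buyer pays their reservation price, so CS = 0 and the firm captures all surplus.
PS = ½·(250 − 193)·57 = 1624.5.

Monopoly: PS = 812.25; Perfect PD: PS = 1624.5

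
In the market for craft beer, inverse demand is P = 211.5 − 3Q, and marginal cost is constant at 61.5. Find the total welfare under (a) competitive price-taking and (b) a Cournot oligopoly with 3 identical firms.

Competition: TS = 3750; Cournot: TS = 3515.625

Perfect competition: P = MC = 61.5, so 211.5 − 3Q = 61.5 and Q = 50.
CS = ½·(211.5 − 61.5)·50 = 3750; PS = (61.5 − 61.5)·50 = 0; TS = 3750.
Cournot with 3 identical firms: the symmetric best-response condition is 211.5 − 12q = 61.5. Each firm produces q = 12.5, total output Q = 37.5, price P = 99.
CS = ½·(211.5 − 99)·37.5 = 2109.375; PS = (99 − 61.5)·37.5 = 1406.25; TS = 3515.625.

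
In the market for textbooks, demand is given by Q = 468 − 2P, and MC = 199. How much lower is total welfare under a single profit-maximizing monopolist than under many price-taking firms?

Inverting demand: P = 234 − 0.5Q.
Competitive firms price at marginal cost: P = 199, giving Q = 70.
CS = ½·(234 − 199)·70 = 1225; PS = (199 − 199)·70 = 0; TS = 1225.
A monopolist chooses Q where MR = MC. MR = 234 − Q; setting this equal to 199 gives Q = 35 and P = 216.5.
CS = ½·(234 − 216.5)·35 = 306.25; PS = (216.5 − 199)·35 = 612.5; TS = 918.75.
Change in total welfare: 918.75 − 1225 = −306.25.

Total welfare falls by 306.25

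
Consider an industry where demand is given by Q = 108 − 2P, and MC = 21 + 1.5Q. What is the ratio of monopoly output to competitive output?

Q_m/Q_c = 0.8

Inverting demand: P = 54 − 0.5Q.
A monopolist chooses Q where MR = MC. MR = 54 − Q; setting this equal to 21 + 1.5Q gives Q = 13.2 and P = 47.4.
Competitive equilibrium sets price equal to marginal cost: 54 − 0.5Q = 21 + 1.5Q, so Q = 16.5 and P = 45.75.
Ratio Q_m/Q_c = 13.2/16.5 = 0.8.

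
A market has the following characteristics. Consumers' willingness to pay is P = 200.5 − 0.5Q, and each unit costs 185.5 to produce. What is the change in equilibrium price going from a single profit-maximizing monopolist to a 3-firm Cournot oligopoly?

The monopolist equates marginal revenue to marginal cost: 200.5 − Q = 185.5, so Q = 15. From demand, P = 193.
In a 3-firm Cournot equilibrium, symmetry and the first-order condition give q = (200.5 − 185.5)/(2) = 7.5. So Q = 22.5 and P = 189.25.
Change in equilibrium price: 189.25 − 193 = −3.75.

P falls by 3.75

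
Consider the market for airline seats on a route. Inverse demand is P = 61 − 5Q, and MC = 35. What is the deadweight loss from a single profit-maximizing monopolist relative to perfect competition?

DWL = 16.9

Perfect competition: P = MC = 35, so 61 − 5Q = 35 and Q = 5.2.
The monopolist equates marginal revenue to marginal cost: 61 − 10Q = 35, so Q = 2.6. From demand, P = 48.
DWL is the triangle between Q = 2.6 and Q = 5.2: ½·(5.2 − 2.6)·(48 − 35) = 16.9.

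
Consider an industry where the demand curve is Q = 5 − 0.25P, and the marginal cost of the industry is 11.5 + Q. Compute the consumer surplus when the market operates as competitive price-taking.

CS = 5.78

Inverting demand: P = 20 − 4Q.
Competitive equilibrium sets price equal to marginal cost: 20 − 4Q = 11.5 + Q, so Q = 1.7 and P = 13.2.
CS = ½·(20 − 13.2)·1.7 = 5.78.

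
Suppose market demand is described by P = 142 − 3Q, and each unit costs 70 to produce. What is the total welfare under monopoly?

The monopolist equates marginal revenue to marginal cost: 142 − 6Q = 70, so Q = 12. From demand, P = 106.
CS = ½·(142 − 106)·12 = 216; PS = (106 − 70)·12 = 432; TS = 648.

TS = 648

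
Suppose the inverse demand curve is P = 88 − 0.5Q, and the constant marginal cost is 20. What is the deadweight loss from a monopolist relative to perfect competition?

DWL = 1156

Under competition P = MC = 20, so Q = (88 − 20)/0.5 = 136.
A monopolist chooses Q where MR = MC. MR = 88 − Q; setting this equal to 20 gives Q = 68 and P = 54.
DWL is the triangle between Q = 68 and Q = 136: ½·(136 − 68)·(54 − 20) = 1156.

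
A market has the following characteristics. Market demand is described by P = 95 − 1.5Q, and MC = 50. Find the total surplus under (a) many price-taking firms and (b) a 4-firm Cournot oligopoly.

Perfect competition: P = MC = 50, so 95 − 1.5Q = 50 and Q = 30.
CS = ½·(95 − 50)·30 = 675; PS = (50 − 50)·30 = 0; TS = 675.
Cournot with 4 identical firms: the symmetric best-response condition is 95 − 7.5q = 50. Each firm produces q = 6, total output Q = 24, price P = 59.
CS = ½·(95 − 59)·24 = 432; PS = (59 − 50)·24 = 216; TS = 648.

Competition: TS = 675; Cournot: TS = 648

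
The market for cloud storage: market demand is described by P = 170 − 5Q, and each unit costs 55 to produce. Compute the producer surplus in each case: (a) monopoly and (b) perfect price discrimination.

Monopoly: PS = 661.25; Perfect PD: PS = 1322.5

Monopoly sets MR = MC: 170 − 10Q = 55 ⇒ Q = 11.5, P = 170 − 5·11.5 = 112.5.
PS = (112.5 − 55)·11.5 = 661.25.
A perfectly discriminating monopolist sells every unit with P(Q) ≥ MC(Q), so output equals the competitive quantity Q = 23. Each buyer pays their reservation price, so CS = 0 and the firm captures all surplus.
PS = ½·(170 − 55)·23 = 1322.5.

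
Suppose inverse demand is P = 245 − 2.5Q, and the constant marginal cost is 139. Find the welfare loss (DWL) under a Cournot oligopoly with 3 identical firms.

DWL = 140.45

Under competition P = MC = 139, so Q = (245 − 139)/2.5 = 42.4.
Cournot with 3 identical firms: the symmetric best-response condition is 245 − 10q = 139. Each firm produces q = 10.6, total output Q = 31.8, price P = 165.5.
DWL is the triangle between Q = 31.8 and Q = 42.4: ½·(42.4 − 31.8)·(165.5 − 139) = 140.45.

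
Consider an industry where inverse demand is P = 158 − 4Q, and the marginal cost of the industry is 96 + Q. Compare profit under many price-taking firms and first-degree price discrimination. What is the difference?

Under competition P = MC: 158 − 4Q = 96 + Q ⇒ Q = 12.4, P = 108.4.
Profit = 108.4·12.4 − (96·12.4 + ½·1·12.4²) = 76.88.
With perfect price discrimination, output is the efficient level Q = 12.4 (where demand meets MC), but every buyer pays their willingness to pay: CS = 0 and PS = total surplus.
PS equals the full surplus area, 384.4. Profit = 384.4 = 384.4.
Change in profit: 384.4 − 76.88 = 307.52.

Profit rises by 307.52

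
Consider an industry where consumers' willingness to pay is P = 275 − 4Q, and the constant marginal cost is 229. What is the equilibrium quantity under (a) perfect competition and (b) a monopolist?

Competition: Q = 11.5; Monopoly: Q = 5.75

Competitive firms price at marginal cost: P = 229, giving Q = 11.5.
The monopolist equates marginal revenue to marginal cost: 275 − 8Q = 229, so Q = 5.75. From demand, P = 252.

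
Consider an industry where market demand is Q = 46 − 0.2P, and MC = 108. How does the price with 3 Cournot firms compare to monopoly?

Inverting demand: P = 230 − 5Q.
In a 3-firm Cournot equilibrium, symmetry and the first-order condition give q = (230 − 108)/(20) = 6.1. So Q = 18.3 and P = 138.5.
A monopolist chooses Q where MR = MC. MR = 230 − 10Q; setting this equal to 108 gives Q = 12.2 and P = 169.

Cournot: P = 138.5; Monopoly: P = 169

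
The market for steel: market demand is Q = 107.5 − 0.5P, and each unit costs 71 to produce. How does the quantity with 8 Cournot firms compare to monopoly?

Cournot: Q = 64; Monopoly: Q = 36

Inverting demand: P = 215 − 2Q.
In a 8-firm Cournot equilibrium, symmetry and the first-order condition give q = (215 − 71)/(18) = 8. So Q = 64 and P = 87.
A monopolist chooses Q where MR = MC. MR = 215 − 4Q; setting this equal to 71 gives Q = 36 and P = 143.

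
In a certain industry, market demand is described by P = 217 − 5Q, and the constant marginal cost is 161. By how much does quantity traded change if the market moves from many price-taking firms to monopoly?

Q falls by 5.6

Perfect competition: P = MC = 161, so 217 − 5Q = 161 and Q = 11.2.
A monopolist chooses Q where MR = MC. MR = 217 − 10Q; setting this equal to 161 gives Q = 5.6 and P = 189.
Change in quantity traded: 5.6 − 11.2 = −5.6.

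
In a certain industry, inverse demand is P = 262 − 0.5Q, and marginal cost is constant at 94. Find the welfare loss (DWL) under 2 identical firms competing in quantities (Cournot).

DWL = 3136

Under competition P = MC = 94, so Q = (262 − 94)/0.5 = 336.
With 2 symmetric Cournot firms, each firm's FOC gives 262 − 1.5q = 94, so q = 112, Q = 2·112 = 224, and P = 150.
DWL is the triangle between Q = 224 and Q = 336: ½·(336 − 224)·(150 − 94) = 3136.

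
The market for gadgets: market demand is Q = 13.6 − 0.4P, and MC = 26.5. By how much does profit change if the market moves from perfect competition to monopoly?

Inverting demand: P = 34 − 2.5Q.
Under competition P = MC = 26.5, so Q = (34 − 26.5)/2.5 = 3.
Profit = (26.5 − 26.5)·3 = 0.
The monopolist equates marginal revenue to marginal cost: 34 − 5Q = 26.5, so Q = 1.5. From demand, P = 30.25.
Profit = (30.25 − 26.5)·1.5 = 5.625.
Change in profit: 5.625 − 0 = 5.625.

Profit rises by 5.625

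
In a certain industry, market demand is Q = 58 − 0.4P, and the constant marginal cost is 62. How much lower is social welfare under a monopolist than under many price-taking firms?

TS falls by 344.45

Inverting demand: P = 145 − 2.5Q.
Competitive firms price at marginal cost: P = 62, giving Q = 33.2.
CS = ½·(145 − 62)·33.2 = 1377.8; PS = (62 − 62)·33.2 = 0; TS = 1377.8.
The monopolist equates marginal revenue to marginal cost: 145 − 5Q = 62, so Q = 16.6. From demand, P = 103.5.
CS = ½·(145 − 103.5)·16.6 = 344.45; PS = (103.5 − 62)·16.6 = 688.9; TS = 1033.35.
Change in social welfare: 1033.35 − 1377.8 = −344.45.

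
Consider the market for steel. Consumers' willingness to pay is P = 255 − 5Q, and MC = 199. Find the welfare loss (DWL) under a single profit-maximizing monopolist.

DWL = 78.4

Competitive firms price at marginal cost: P = 199, giving Q = 11.2.
The monopolist equates marginal revenue to marginal cost: 255 − 10Q = 199, so Q = 5.6. From demand, P = 227.
DWL is the triangle between Q = 5.6 and Q = 11.2: ½·(11.2 − 5.6)·(227 − 199) = 78.4.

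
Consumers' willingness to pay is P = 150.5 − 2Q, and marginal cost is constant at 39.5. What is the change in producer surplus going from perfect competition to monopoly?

Perfect competition: P = MC = 39.5, so 150.5 − 2Q = 39.5 and Q = 55.5.
PS = (39.5 − 39.5)·55.5 = 0.
Monopoly sets MR = MC: 150.5 − 4Q = 39.5 ⇒ Q = 27.75, P = 150.5 − 2·27.75 = 95.
PS = (95 − 39.5)·27.75 = 1540.125.
Change in producer surplus: 1540.125 − 0 = 1540.125.

PS rises by 1540.125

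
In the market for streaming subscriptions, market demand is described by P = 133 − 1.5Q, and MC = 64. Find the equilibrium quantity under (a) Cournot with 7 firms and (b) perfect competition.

Cournot with 7 identical firms: the symmetric best-response condition is 133 − 12q = 64. Each firm produces q = 5.75, total output Q = 40.25, price P = 72.625.
Perfect competition: P = MC = 64, so 133 − 1.5Q = 64 and Q = 46.

Cournot: Q = 40.25; Competition: Q = 46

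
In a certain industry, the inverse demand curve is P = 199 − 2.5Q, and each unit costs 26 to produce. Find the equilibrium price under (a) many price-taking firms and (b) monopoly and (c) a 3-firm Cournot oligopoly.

Competitive firms price at marginal cost: P = 26, giving Q = 69.2.
A monopolist chooses Q where MR = MC. MR = 199 − 5Q; setting this equal to 26 gives Q = 34.6 and P = 112.5.
Cournot with 3 identical firms: the symmetric best-response condition is 199 − 10q = 26. Each firm produces q = 17.3, total output Q = 51.9, price P = 69.25.

Competition: P = 26; Monopoly: P = 112.5; Cournot: P = 69.25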